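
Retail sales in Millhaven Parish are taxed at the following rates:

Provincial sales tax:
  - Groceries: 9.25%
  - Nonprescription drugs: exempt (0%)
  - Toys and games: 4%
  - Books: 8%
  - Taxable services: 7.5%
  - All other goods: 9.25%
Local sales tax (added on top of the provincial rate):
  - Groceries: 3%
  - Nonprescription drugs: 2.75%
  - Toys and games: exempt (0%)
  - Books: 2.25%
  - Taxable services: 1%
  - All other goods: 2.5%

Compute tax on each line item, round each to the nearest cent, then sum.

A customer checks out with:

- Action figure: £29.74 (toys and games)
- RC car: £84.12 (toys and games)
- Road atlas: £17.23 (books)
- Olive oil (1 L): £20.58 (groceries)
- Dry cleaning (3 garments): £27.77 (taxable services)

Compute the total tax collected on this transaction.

£11.20

Action figure £29.74: toys and games → 4% + 0% local = 4% → £1.19
RC car £84.12: toys and games → 4% + 0% local = 4% → £3.36
Road atlas £17.23: books → 8% + 2.25% local = 10.25% → £1.77
Olive oil (1 L) £20.58: groceries → 9.25% + 3% local = 12.25% → £2.52
Dry cleaning (3 garments) £27.77: taxable services → 7.5% + 1% local = 8.5% → £2.36
Total tax = £1.19 + £3.36 + £1.77 + £2.52 + £2.36 = £11.20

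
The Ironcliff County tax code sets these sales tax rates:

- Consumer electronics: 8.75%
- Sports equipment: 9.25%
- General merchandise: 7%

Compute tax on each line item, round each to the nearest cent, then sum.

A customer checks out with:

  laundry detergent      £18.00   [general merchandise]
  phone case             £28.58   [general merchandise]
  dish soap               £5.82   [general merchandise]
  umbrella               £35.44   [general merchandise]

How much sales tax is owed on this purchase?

£6.15

Laundry detergent £18.00: general merchandise → 7% → £1.26
Phone case £28.58: general merchandise → 7% → £2.00
Dish soap £5.82: general merchandise → 7% → £0.41
Umbrella £35.44: general merchandise → 7% → £2.48
Total tax = £1.26 + £2.00 + £0.41 + £2.48 = £6.15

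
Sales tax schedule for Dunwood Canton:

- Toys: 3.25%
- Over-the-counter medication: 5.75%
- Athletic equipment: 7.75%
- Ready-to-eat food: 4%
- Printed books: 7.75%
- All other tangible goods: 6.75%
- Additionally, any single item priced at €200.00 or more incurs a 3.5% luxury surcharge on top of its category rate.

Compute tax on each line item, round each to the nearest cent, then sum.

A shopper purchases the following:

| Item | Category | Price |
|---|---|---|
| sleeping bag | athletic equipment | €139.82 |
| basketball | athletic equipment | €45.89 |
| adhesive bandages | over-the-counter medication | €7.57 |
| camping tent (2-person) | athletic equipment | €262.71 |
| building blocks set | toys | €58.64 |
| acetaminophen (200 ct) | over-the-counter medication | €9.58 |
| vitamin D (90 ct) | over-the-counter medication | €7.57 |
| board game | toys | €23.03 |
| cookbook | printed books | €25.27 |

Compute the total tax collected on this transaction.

€50.00

Sleeping bag €139.82: athletic equipment → 7.75% → €10.84
Basketball €45.89: athletic equipment → 7.75% → €3.56
Adhesive bandages €7.57: over-the-counter medication → 5.75% → €0.44
Camping tent (2-person) €262.71: athletic equipment → 7.75% + 3.5% surcharge = 11.25% → €29.55
Building blocks set €58.64: toys → 3.25% → €1.91
Acetaminophen (200 ct) €9.58: over-the-counter medication → 5.75% → €0.55
Vitamin D (90 ct) €7.57: over-the-counter medication → 5.75% → €0.44
Board game €23.03: toys → 3.25% → €0.75
Cookbook €25.27: printed books → 7.75% → €1.96
Total tax = €10.84 + €3.56 + €0.44 + €29.55 + €1.91 + €0.55 + €0.44 + €0.75 + €1.96 = €50.00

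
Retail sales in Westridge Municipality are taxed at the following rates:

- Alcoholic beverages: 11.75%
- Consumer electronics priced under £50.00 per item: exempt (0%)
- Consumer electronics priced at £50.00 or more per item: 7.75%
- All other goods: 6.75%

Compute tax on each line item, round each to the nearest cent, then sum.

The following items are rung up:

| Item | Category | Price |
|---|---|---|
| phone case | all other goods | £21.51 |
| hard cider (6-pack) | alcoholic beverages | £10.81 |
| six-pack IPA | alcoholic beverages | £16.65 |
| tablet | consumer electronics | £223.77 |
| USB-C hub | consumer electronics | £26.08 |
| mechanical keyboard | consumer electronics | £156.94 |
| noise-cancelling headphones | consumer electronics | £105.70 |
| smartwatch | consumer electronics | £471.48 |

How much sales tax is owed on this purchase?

£78.91

Phone case £21.51: all other goods → 6.75% → £1.45
Hard cider (6-pack) £10.81: alcoholic beverages → 11.75% → £1.27
Six-pack IPA £16.65: alcoholic beverages → 11.75% → £1.96
Tablet £223.77: consumer electronics, £50.00 or more → 7.75% → £17.34
USB-C hub £26.08: consumer electronics, under £50.00 → 0% → £0.00
Mechanical keyboard £156.94: consumer electronics, £50.00 or more → 7.75% → £12.16
Noise-cancelling headphones £105.70: consumer electronics, £50.00 or more → 7.75% → £8.19
Smartwatch £471.48: consumer electronics, £50.00 or more → 7.75% → £36.54
Total tax = £1.45 + £1.27 + £1.96 + £17.34 + £12.16 + £8.19 + £36.54 = £78.91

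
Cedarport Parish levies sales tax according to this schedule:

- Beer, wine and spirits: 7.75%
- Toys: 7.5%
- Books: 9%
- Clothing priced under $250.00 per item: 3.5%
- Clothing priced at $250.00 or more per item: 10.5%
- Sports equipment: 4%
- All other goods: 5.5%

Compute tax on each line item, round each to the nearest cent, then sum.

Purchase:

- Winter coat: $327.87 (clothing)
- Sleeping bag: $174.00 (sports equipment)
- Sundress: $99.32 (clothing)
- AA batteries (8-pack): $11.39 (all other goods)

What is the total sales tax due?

Winter coat $327.87: clothing, $250.00 or more → 10.5% → $34.43
Sleeping bag $174.00: sports equipment → 4% → $6.96
Sundress $99.32: clothing, under $250.00 → 3.5% → $3.48
AA batteries (8-pack) $11.39: all other goods → 5.5% → $0.63
Total tax = $34.43 + $6.96 + $3.48 + $0.63 = $45.50

$45.50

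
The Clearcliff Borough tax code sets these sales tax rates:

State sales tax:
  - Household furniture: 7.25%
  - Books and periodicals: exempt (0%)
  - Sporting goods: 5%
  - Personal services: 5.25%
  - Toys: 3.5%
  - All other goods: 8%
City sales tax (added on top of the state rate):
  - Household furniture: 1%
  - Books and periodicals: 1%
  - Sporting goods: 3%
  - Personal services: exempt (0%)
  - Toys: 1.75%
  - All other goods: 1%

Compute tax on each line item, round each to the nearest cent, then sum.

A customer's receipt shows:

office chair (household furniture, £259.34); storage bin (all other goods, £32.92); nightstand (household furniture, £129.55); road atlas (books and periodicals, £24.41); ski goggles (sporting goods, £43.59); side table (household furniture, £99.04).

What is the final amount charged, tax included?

Office chair £259.34: household furniture → 7.25% + 1% city = 8.25% → £21.40
Storage bin £32.92: all other goods → 8% + 1% city = 9% → £2.96
Nightstand £129.55: household furniture → 7.25% + 1% city = 8.25% → £10.69
Road atlas £24.41: books and periodicals → 0% + 1% city = 1% → £0.24
Ski goggles £43.59: sporting goods → 5% + 3% city = 8% → £3.49
Side table £99.04: household furniture → 7.25% + 1% city = 8.25% → £8.17
Subtotal = £588.85; tax = £46.95; total due = £635.80

£635.80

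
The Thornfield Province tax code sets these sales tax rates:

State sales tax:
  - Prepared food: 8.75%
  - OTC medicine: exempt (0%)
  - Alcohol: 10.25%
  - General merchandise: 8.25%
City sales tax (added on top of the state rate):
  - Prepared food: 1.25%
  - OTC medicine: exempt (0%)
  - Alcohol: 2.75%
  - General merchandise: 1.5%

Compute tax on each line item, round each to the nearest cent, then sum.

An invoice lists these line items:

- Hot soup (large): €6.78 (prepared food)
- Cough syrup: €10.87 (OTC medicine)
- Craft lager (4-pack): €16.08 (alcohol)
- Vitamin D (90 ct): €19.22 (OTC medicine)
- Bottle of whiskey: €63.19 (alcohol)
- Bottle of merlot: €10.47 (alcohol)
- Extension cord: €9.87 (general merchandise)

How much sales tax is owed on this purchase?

€13.30

Hot soup (large) €6.78: prepared food → 8.75% + 1.25% city = 10% → €0.68
Cough syrup €10.87: OTC medicine → 0% + 0% city = 0% → €0.00
Craft lager (4-pack) €16.08: alcohol → 10.25% + 2.75% city = 13% → €2.09
Vitamin D (90 ct) €19.22: OTC medicine → 0% + 0% city = 0% → €0.00
Bottle of whiskey €63.19: alcohol → 10.25% + 2.75% city = 13% → €8.21
Bottle of merlot €10.47: alcohol → 10.25% + 2.75% city = 13% → €1.36
Extension cord €9.87: general merchandise → 8.25% + 1.5% city = 9.75% → €0.96
Total tax = €0.68 + €2.09 + €8.21 + €1.36 + €0.96 = €13.30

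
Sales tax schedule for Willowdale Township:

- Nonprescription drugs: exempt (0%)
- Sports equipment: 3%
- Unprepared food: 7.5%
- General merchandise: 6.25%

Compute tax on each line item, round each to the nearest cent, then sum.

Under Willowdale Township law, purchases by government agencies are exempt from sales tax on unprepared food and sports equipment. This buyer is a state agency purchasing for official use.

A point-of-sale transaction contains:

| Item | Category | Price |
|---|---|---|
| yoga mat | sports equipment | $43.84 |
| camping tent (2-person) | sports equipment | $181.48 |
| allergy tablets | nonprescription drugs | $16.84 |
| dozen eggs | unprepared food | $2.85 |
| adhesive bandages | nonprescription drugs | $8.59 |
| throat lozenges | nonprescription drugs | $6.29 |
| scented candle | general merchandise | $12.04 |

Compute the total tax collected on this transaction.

Yoga mat $43.84: sports equipment, buyer-exempt → 0% → $0.00
Camping tent (2-person) $181.48: sports equipment, buyer-exempt → 0% → $0.00
Allergy tablets $16.84: nonprescription drugs → 0% → $0.00
Dozen eggs $2.85: unprepared food, buyer-exempt → 0% → $0.00
Adhesive bandages $8.59: nonprescription drugs → 0% → $0.00
Throat lozenges $6.29: nonprescription drugs → 0% → $0.00
Scented candle $12.04: general merchandise → 6.25% → $0.75
Total tax = $0.75

$0.75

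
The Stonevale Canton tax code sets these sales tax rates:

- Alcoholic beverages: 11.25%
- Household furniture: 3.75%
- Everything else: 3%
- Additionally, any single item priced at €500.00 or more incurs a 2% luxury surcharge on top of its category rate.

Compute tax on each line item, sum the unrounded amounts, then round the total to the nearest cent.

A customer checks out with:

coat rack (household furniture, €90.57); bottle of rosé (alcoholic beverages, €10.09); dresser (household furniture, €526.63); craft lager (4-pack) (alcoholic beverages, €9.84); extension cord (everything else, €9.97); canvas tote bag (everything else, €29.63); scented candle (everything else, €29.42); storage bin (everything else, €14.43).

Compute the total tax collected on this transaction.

Coat rack €90.57: household furniture → 3.75% → €3.396375
Bottle of rosé €10.09: alcoholic beverages → 11.25% → €1.135125
Dresser €526.63: household furniture → 3.75% + 2% surcharge = 5.75% → €30.281225
Craft lager (4-pack) €9.84: alcoholic beverages → 11.25% → €1.107
Extension cord €9.97: everything else → 3% → €0.2991
Canvas tote bag €29.63: everything else → 3% → €0.8889
Scented candle €29.42: everything else → 3% → €0.8826
Storage bin €14.43: everything else → 3% → €0.4329
Unrounded tax sum = €38.423225 → €38.42

€38.42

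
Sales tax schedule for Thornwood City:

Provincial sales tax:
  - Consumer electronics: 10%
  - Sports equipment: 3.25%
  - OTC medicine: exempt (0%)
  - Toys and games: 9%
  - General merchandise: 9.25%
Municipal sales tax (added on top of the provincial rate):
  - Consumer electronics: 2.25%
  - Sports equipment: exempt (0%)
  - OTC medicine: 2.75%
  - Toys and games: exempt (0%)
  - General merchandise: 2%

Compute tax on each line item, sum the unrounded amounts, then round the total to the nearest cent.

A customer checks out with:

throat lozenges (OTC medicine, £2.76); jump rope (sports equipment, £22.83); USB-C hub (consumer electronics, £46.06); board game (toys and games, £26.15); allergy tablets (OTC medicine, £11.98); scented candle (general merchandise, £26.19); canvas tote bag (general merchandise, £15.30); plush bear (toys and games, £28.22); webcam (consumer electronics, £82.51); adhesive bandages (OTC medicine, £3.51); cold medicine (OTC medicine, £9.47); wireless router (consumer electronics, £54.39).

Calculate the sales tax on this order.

Throat lozenges £2.76: OTC medicine → 0% + 2.75% municipal = 2.75% → £0.0759
Jump rope £22.83: sports equipment → 3.25% + 0% municipal = 3.25% → £0.741975
USB-C hub £46.06: consumer electronics → 10% + 2.25% municipal = 12.25% → £5.64235
Board game £26.15: toys and games → 9% + 0% municipal = 9% → £2.3535
Allergy tablets £11.98: OTC medicine → 0% + 2.75% municipal = 2.75% → £0.32945
Scented candle £26.19: general merchandise → 9.25% + 2% municipal = 11.25% → £2.946375
Canvas tote bag £15.30: general merchandise → 9.25% + 2% municipal = 11.25% → £1.72125
Plush bear £28.22: toys and games → 9% + 0% municipal = 9% → £2.5398
Webcam £82.51: consumer electronics → 10% + 2.25% municipal = 12.25% → £10.107475
Adhesive bandages £3.51: OTC medicine → 0% + 2.75% municipal = 2.75% → £0.096525
Cold medicine £9.47: OTC medicine → 0% + 2.75% municipal = 2.75% → £0.260425
Wireless router £54.39: consumer electronics → 10% + 2.25% municipal = 12.25% → £6.662775
Unrounded tax sum = £33.4778 → £33.48

£33.48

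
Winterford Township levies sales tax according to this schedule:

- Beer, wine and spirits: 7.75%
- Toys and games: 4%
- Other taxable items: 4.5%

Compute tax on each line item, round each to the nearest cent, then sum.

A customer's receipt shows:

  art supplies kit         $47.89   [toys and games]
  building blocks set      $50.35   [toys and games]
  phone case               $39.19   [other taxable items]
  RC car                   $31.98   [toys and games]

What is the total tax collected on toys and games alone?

$5.21

Art supplies kit $47.89: toys and games → 4% → $1.92
Building blocks set $50.35: toys and games → 4% → $2.01
RC car $31.98: toys and games → 4% → $1.28
Tax on toys and games = $1.92 + $2.01 + $1.28 = $5.21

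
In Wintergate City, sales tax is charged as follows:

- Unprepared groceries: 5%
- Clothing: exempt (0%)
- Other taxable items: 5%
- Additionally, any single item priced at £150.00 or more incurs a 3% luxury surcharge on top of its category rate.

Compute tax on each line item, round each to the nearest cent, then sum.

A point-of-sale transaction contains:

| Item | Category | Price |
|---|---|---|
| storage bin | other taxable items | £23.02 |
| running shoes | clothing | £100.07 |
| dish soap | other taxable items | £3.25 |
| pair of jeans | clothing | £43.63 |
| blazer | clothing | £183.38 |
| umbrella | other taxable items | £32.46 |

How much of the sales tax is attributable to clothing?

£5.50

Running shoes £100.07: clothing → 0% → £0.00
Pair of jeans £43.63: clothing → 0% → £0.00
Blazer £183.38: clothing → 0% + 3% surcharge = 3% → £5.50
Tax on clothing = £0.00 + £0.00 + £5.50 = £5.50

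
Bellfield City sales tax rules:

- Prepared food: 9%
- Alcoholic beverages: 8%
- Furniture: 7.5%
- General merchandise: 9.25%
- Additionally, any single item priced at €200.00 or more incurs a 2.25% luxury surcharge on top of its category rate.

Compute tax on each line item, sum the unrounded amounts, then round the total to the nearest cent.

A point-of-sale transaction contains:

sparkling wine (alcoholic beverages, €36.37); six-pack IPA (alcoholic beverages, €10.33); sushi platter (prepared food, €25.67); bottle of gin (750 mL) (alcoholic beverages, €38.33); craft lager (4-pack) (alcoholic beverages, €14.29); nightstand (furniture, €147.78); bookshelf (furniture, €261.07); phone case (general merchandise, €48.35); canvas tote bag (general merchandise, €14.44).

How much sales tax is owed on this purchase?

Sparkling wine €36.37: alcoholic beverages → 8% → €2.9096
Six-pack IPA €10.33: alcoholic beverages → 8% → €0.8264
Sushi platter €25.67: prepared food → 9% → €2.3103
Bottle of gin (750 mL) €38.33: alcoholic beverages → 8% → €3.0664
Craft lager (4-pack) €14.29: alcoholic beverages → 8% → €1.1432
Nightstand €147.78: furniture → 7.5% → €11.0835
Bookshelf €261.07: furniture → 7.5% + 2.25% surcharge = 9.75% → €25.454325
Phone case €48.35: general merchandise → 9.25% → €4.472375
Canvas tote bag €14.44: general merchandise → 9.25% → €1.3357
Unrounded tax sum = €52.6018 → €52.60

€52.60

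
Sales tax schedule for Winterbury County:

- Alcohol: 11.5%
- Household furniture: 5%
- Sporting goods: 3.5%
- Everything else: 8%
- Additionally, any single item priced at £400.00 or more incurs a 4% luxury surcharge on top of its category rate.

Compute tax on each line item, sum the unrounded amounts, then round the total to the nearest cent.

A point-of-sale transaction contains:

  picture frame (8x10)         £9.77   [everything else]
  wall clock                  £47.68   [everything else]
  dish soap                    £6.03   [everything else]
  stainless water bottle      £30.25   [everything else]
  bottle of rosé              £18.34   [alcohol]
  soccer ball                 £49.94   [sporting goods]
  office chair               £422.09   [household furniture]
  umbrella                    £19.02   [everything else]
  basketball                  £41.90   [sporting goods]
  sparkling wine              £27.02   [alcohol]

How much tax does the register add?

Picture frame (8x10) £9.77: everything else → 8% → £0.7816
Wall clock £47.68: everything else → 8% → £3.8144
Dish soap £6.03: everything else → 8% → £0.4824
Stainless water bottle £30.25: everything else → 8% → £2.42
Bottle of rosé £18.34: alcohol → 11.5% → £2.1091
Soccer ball £49.94: sporting goods → 3.5% → £1.7479
Office chair £422.09: household furniture → 5% + 4% surcharge = 9% → £37.9881
Umbrella £19.02: everything else → 8% → £1.5216
Basketball £41.90: sporting goods → 3.5% → £1.4665
Sparkling wine £27.02: alcohol → 11.5% → £3.1073
Unrounded tax sum = £55.4389 → £55.44

£55.44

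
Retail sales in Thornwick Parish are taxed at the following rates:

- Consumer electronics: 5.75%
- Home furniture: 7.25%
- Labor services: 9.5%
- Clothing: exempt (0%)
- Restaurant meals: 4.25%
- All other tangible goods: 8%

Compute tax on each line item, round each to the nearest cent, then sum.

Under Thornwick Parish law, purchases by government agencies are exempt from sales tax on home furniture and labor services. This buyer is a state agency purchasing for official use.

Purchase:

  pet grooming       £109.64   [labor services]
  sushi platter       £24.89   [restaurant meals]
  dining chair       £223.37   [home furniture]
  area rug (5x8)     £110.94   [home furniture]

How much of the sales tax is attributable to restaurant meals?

£1.06

Sushi platter £24.89: restaurant meals → 4.25% → £1.06
Tax on restaurant meals = £1.06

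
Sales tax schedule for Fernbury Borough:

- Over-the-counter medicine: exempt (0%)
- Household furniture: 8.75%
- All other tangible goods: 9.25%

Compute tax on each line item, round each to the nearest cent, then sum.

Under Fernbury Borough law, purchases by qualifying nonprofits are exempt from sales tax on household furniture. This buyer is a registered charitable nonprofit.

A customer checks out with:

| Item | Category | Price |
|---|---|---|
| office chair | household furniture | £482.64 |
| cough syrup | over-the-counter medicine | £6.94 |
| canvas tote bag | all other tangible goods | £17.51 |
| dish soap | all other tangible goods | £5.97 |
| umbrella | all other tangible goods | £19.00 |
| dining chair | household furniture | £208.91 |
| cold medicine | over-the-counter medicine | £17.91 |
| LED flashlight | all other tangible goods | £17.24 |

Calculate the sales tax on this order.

£5.52

Office chair £482.64: household furniture, buyer-exempt → 0% → £0.00
Cough syrup £6.94: over-the-counter medicine → 0% → £0.00
Canvas tote bag £17.51: all other tangible goods → 9.25% → £1.62
Dish soap £5.97: all other tangible goods → 9.25% → £0.55
Umbrella £19.00: all other tangible goods → 9.25% → £1.76
Dining chair £208.91: household furniture, buyer-exempt → 0% → £0.00
Cold medicine £17.91: over-the-counter medicine → 0% → £0.00
LED flashlight £17.24: all other tangible goods → 9.25% → £1.59
Total tax = £1.62 + £0.55 + £1.76 + £1.59 = £5.52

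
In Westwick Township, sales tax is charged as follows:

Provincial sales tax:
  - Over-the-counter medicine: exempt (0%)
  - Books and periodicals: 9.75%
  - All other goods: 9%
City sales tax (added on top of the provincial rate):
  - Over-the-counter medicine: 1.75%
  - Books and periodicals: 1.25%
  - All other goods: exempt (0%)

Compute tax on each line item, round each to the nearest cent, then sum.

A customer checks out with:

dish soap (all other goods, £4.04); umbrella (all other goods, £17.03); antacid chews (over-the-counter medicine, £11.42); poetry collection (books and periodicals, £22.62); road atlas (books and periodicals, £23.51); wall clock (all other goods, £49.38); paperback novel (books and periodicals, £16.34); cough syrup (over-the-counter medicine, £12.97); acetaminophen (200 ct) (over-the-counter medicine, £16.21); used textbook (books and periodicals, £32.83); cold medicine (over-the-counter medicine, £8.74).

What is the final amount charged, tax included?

£232.77

Dish soap £4.04: all other goods → 9% + 0% city = 9% → £0.36
Umbrella £17.03: all other goods → 9% + 0% city = 9% → £1.53
Antacid chews £11.42: over-the-counter medicine → 0% + 1.75% city = 1.75% → £0.20
Poetry collection £22.62: books and periodicals → 9.75% + 1.25% city = 11% → £2.49
Road atlas £23.51: books and periodicals → 9.75% + 1.25% city = 11% → £2.59
Wall clock £49.38: all other goods → 9% + 0% city = 9% → £4.44
Paperback novel £16.34: books and periodicals → 9.75% + 1.25% city = 11% → £1.80
Cough syrup £12.97: over-the-counter medicine → 0% + 1.75% city = 1.75% → £0.23
Acetaminophen (200 ct) £16.21: over-the-counter medicine → 0% + 1.75% city = 1.75% → £0.28
Used textbook £32.83: books and periodicals → 9.75% + 1.25% city = 11% → £3.61
Cold medicine £8.74: over-the-counter medicine → 0% + 1.75% city = 1.75% → £0.15
Subtotal = £215.09; tax = £17.68; total due = £232.77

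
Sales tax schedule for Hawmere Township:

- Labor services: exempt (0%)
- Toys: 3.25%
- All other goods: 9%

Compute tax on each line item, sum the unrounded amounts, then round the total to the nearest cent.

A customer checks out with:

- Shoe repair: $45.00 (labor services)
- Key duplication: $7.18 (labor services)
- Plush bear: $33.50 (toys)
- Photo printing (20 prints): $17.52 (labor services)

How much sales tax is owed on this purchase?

Shoe repair $45.00: labor services → 0% → $0.00
Key duplication $7.18: labor services → 0% → $0.00
Plush bear $33.50: toys → 3.25% → $1.08875
Photo printing (20 prints) $17.52: labor services → 0% → $0.00
Unrounded tax sum = $1.08875 → $1.09

$1.09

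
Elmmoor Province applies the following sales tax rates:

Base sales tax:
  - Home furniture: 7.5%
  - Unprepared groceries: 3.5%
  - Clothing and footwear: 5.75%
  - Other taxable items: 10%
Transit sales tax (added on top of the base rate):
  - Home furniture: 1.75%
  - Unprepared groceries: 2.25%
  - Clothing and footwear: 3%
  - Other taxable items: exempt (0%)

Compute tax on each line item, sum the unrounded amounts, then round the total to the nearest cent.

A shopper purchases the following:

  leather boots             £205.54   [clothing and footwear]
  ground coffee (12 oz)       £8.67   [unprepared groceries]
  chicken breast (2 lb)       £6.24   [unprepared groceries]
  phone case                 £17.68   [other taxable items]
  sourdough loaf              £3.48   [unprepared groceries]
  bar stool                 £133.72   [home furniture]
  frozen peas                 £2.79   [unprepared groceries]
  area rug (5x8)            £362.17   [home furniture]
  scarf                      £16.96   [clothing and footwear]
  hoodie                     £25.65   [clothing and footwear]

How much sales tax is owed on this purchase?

£70.57

Leather boots £205.54: clothing and footwear → 5.75% + 3% transit = 8.75% → £17.98475
Ground coffee (12 oz) £8.67: unprepared groceries → 3.5% + 2.25% transit = 5.75% → £0.498525
Chicken breast (2 lb) £6.24: unprepared groceries → 3.5% + 2.25% transit = 5.75% → £0.3588
Phone case £17.68: other taxable items → 10% + 0% transit = 10% → £1.768
Sourdough loaf £3.48: unprepared groceries → 3.5% + 2.25% transit = 5.75% → £0.2001
Bar stool £133.72: home furniture → 7.5% + 1.75% transit = 9.25% → £12.3691
Frozen peas £2.79: unprepared groceries → 3.5% + 2.25% transit = 5.75% → £0.160425
Area rug (5x8) £362.17: home furniture → 7.5% + 1.75% transit = 9.25% → £33.500725
Scarf £16.96: clothing and footwear → 5.75% + 3% transit = 8.75% → £1.484
Hoodie £25.65: clothing and footwear → 5.75% + 3% transit = 8.75% → £2.244375
Unrounded tax sum = £70.5688 → £70.57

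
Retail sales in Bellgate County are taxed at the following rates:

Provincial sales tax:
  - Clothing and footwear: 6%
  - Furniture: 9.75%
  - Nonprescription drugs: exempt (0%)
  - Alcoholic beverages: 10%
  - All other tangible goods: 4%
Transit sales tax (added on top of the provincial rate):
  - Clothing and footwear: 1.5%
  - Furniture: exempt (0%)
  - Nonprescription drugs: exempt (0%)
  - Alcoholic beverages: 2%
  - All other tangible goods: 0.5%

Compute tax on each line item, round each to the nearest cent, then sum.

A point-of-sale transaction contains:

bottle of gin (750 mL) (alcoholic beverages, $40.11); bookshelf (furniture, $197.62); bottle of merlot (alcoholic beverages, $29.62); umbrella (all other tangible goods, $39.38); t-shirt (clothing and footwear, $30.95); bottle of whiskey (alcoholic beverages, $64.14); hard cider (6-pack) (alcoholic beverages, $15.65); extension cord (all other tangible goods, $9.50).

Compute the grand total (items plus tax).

$468.70

Bottle of gin (750 mL) $40.11: alcoholic beverages → 10% + 2% transit = 12% → $4.81
Bookshelf $197.62: furniture → 9.75% + 0% transit = 9.75% → $19.27
Bottle of merlot $29.62: alcoholic beverages → 10% + 2% transit = 12% → $3.55
Umbrella $39.38: all other tangible goods → 4% + 0.5% transit = 4.5% → $1.77
T-shirt $30.95: clothing and footwear → 6% + 1.5% transit = 7.5% → $2.32
Bottle of whiskey $64.14: alcoholic beverages → 10% + 2% transit = 12% → $7.70
Hard cider (6-pack) $15.65: alcoholic beverages → 10% + 2% transit = 12% → $1.88
Extension cord $9.50: all other tangible goods → 4% + 0.5% transit = 4.5% → $0.43
Subtotal = $426.97; tax = $41.73; total due = $468.70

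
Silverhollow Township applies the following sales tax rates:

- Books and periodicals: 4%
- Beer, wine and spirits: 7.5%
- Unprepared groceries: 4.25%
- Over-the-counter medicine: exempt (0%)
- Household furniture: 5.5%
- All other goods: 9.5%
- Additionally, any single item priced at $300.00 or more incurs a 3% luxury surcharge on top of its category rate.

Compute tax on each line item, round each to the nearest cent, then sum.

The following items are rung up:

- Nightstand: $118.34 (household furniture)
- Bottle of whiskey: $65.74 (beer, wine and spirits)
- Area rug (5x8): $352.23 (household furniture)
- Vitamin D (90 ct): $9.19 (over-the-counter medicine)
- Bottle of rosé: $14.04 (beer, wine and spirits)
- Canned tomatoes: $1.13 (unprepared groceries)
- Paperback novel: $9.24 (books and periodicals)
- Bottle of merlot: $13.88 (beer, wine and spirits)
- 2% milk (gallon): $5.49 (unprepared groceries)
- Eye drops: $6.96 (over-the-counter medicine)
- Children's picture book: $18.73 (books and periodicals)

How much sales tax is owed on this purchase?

$44.87

Nightstand $118.34: household furniture → 5.5% → $6.51
Bottle of whiskey $65.74: beer, wine and spirits → 7.5% → $4.93
Area rug (5x8) $352.23: household furniture → 5.5% + 3% surcharge = 8.5% → $29.94
Vitamin D (90 ct) $9.19: over-the-counter medicine → 0% → $0.00
Bottle of rosé $14.04: beer, wine and spirits → 7.5% → $1.05
Canned tomatoes $1.13: unprepared groceries → 4.25% → $0.05
Paperback novel $9.24: books and periodicals → 4% → $0.37
Bottle of merlot $13.88: beer, wine and spirits → 7.5% → $1.04
2% milk (gallon) $5.49: unprepared groceries → 4.25% → $0.23
Eye drops $6.96: over-the-counter medicine → 0% → $0.00
Children's picture book $18.73: books and periodicals → 4% → $0.75
Total tax = $6.51 + $4.93 + $29.94 + $1.05 + $0.05 + $0.37 + $1.04 + $0.23 + $0.75 = $44.87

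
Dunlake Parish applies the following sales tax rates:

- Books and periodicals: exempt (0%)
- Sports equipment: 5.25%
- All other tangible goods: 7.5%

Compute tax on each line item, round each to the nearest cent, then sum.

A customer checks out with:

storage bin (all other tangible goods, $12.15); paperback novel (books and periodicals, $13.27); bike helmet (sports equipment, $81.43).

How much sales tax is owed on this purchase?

$5.19

Storage bin $12.15: all other tangible goods → 7.5% → $0.91
Paperback novel $13.27: books and periodicals → 0% → $0.00
Bike helmet $81.43: sports equipment → 5.25% → $4.28
Total tax = $0.91 + $4.28 = $5.19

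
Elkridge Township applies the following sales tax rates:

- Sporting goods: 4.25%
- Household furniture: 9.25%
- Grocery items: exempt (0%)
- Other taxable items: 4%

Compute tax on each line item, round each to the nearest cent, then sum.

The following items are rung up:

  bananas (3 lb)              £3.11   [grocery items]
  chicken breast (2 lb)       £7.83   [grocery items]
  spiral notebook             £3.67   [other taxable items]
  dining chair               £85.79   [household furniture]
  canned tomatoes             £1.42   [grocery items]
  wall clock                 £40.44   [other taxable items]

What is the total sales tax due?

Bananas (3 lb) £3.11: grocery items → 0% → £0.00
Chicken breast (2 lb) £7.83: grocery items → 0% → £0.00
Spiral notebook £3.67: other taxable items → 4% → £0.15
Dining chair £85.79: household furniture → 9.25% → £7.94
Canned tomatoes £1.42: grocery items → 0% → £0.00
Wall clock £40.44: other taxable items → 4% → £1.62
Total tax = £0.15 + £7.94 + £1.62 = £9.71

£9.71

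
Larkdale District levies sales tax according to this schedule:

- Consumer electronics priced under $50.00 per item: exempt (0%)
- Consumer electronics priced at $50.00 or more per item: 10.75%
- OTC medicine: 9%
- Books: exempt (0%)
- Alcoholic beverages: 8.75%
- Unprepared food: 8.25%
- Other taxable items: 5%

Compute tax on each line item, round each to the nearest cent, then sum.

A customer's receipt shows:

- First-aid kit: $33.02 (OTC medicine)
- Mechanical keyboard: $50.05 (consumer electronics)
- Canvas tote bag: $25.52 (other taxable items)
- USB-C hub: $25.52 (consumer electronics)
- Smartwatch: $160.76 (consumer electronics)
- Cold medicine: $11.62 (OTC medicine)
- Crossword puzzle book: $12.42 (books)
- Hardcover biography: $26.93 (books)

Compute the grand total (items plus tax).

First-aid kit $33.02: OTC medicine → 9% → $2.97
Mechanical keyboard $50.05: consumer electronics, $50.00 or more → 10.75% → $5.38
Canvas tote bag $25.52: other taxable items → 5% → $1.28
USB-C hub $25.52: consumer electronics, under $50.00 → 0% → $0.00
Smartwatch $160.76: consumer electronics, $50.00 or more → 10.75% → $17.28
Cold medicine $11.62: OTC medicine → 9% → $1.05
Crossword puzzle book $12.42: books → 0% → $0.00
Hardcover biography $26.93: books → 0% → $0.00
Subtotal = $345.84; tax = $27.96; total due = $373.80

$373.80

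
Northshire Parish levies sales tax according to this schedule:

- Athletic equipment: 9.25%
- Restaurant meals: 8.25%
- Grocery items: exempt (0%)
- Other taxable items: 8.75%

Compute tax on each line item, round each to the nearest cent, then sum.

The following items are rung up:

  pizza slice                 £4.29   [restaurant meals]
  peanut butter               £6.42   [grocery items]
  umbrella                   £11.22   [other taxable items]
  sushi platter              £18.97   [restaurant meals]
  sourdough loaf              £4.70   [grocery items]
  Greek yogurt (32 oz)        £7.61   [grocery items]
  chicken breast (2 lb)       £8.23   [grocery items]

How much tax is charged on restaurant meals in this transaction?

Pizza slice £4.29: restaurant meals → 8.25% → £0.35
Sushi platter £18.97: restaurant meals → 8.25% → £1.57
Tax on restaurant meals = £0.35 + £1.57 = £1.92

£1.92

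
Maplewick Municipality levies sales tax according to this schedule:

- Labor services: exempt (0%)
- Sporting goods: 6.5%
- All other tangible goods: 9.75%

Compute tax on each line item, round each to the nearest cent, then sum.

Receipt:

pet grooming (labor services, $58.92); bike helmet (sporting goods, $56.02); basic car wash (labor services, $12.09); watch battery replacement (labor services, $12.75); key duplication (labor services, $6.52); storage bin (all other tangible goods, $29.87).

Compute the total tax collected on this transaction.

$6.55

Pet grooming $58.92: labor services → 0% → $0.00
Bike helmet $56.02: sporting goods → 6.5% → $3.64
Basic car wash $12.09: labor services → 0% → $0.00
Watch battery replacement $12.75: labor services → 0% → $0.00
Key duplication $6.52: labor services → 0% → $0.00
Storage bin $29.87: all other tangible goods → 9.75% → $2.91
Total tax = $3.64 + $2.91 = $6.55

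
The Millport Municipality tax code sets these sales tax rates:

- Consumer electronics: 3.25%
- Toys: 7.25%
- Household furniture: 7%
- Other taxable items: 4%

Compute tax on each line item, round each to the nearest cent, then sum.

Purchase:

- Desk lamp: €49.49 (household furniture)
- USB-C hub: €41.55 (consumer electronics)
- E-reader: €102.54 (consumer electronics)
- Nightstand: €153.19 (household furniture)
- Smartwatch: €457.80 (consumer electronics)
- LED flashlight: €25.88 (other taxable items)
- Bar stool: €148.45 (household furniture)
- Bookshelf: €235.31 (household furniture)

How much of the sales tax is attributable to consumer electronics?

USB-C hub €41.55: consumer electronics → 3.25% → €1.35
E-reader €102.54: consumer electronics → 3.25% → €3.33
Smartwatch €457.80: consumer electronics → 3.25% → €14.88
Tax on consumer electronics = €1.35 + €3.33 + €14.88 = €19.56

€19.56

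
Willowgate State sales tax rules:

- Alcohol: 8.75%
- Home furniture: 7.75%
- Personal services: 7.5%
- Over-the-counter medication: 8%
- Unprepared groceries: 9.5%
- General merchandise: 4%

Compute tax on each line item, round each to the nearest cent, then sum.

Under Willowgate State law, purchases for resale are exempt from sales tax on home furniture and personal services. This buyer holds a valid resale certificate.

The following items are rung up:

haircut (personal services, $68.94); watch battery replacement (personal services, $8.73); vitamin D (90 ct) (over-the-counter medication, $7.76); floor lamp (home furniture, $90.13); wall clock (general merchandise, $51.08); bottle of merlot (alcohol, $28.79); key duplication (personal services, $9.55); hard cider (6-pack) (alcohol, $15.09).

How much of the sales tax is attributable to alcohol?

$3.84

Bottle of merlot $28.79: alcohol → 8.75% → $2.52
Hard cider (6-pack) $15.09: alcohol → 8.75% → $1.32
Tax on alcohol = $2.52 + $1.32 = $3.84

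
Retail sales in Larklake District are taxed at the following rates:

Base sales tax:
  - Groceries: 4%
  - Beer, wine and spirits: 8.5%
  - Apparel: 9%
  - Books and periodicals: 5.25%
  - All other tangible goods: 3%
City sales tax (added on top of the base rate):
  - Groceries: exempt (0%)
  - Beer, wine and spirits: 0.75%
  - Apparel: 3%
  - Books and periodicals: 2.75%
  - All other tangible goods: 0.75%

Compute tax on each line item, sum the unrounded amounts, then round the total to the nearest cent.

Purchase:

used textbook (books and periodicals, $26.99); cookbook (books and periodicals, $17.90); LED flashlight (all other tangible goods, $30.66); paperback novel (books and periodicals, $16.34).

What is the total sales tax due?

Used textbook $26.99: books and periodicals → 5.25% + 2.75% city = 8% → $2.1592
Cookbook $17.90: books and periodicals → 5.25% + 2.75% city = 8% → $1.432
LED flashlight $30.66: all other tangible goods → 3% + 0.75% city = 3.75% → $1.14975
Paperback novel $16.34: books and periodicals → 5.25% + 2.75% city = 8% → $1.3072
Unrounded tax sum = $6.04815 → $6.05

$6.05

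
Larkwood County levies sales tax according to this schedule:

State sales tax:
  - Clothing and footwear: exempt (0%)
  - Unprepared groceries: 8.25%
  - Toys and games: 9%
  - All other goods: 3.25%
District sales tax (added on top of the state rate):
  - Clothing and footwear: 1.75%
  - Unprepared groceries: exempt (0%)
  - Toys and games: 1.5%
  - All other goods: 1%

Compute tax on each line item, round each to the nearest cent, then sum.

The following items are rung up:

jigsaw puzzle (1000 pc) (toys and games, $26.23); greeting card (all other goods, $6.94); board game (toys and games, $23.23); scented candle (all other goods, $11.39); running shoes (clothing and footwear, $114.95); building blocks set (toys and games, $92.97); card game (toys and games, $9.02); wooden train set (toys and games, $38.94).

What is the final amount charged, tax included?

$346.44

Jigsaw puzzle (1000 pc) $26.23: toys and games → 9% + 1.5% district = 10.5% → $2.75
Greeting card $6.94: all other goods → 3.25% + 1% district = 4.25% → $0.29
Board game $23.23: toys and games → 9% + 1.5% district = 10.5% → $2.44
Scented candle $11.39: all other goods → 3.25% + 1% district = 4.25% → $0.48
Running shoes $114.95: clothing and footwear → 0% + 1.75% district = 1.75% → $2.01
Building blocks set $92.97: toys and games → 9% + 1.5% district = 10.5% → $9.76
Card game $9.02: toys and games → 9% + 1.5% district = 10.5% → $0.95
Wooden train set $38.94: toys and games → 9% + 1.5% district = 10.5% → $4.09
Subtotal = $323.67; tax = $22.77; total due = $346.44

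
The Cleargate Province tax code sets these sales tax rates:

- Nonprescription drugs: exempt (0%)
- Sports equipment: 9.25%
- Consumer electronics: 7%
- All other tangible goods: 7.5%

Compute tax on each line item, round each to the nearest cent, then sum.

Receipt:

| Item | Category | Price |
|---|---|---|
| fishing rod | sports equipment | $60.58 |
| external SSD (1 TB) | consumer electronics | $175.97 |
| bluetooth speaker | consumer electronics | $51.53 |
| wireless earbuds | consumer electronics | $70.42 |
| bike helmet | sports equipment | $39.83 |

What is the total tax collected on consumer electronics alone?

External SSD (1 TB) $175.97: consumer electronics → 7% → $12.32
Bluetooth speaker $51.53: consumer electronics → 7% → $3.61
Wireless earbuds $70.42: consumer electronics → 7% → $4.93
Tax on consumer electronics = $12.32 + $3.61 + $4.93 = $20.86

$20.86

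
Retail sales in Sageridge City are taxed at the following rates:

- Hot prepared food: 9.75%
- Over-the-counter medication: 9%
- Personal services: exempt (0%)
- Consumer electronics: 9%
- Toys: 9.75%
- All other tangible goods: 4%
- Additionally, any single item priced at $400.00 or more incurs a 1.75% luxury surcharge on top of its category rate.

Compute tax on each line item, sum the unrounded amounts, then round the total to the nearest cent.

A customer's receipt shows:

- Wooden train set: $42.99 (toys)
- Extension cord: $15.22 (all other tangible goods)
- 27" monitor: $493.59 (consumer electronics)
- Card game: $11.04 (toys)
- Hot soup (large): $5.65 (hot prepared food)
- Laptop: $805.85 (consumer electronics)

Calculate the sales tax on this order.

$146.12

Wooden train set $42.99: toys → 9.75% → $4.191525
Extension cord $15.22: all other tangible goods → 4% → $0.6088
27" monitor $493.59: consumer electronics → 9% + 1.75% surcharge = 10.75% → $53.060925
Card game $11.04: toys → 9.75% → $1.0764
Hot soup (large) $5.65: hot prepared food → 9.75% → $0.550875
Laptop $805.85: consumer electronics → 9% + 1.75% surcharge = 10.75% → $86.628875
Unrounded tax sum = $146.1174 → $146.12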